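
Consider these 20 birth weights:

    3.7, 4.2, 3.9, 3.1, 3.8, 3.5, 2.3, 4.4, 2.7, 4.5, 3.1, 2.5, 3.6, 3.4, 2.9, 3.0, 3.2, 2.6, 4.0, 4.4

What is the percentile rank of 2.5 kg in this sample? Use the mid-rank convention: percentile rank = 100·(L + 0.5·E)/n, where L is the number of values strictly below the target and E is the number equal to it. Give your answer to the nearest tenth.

Sorted: 2.3, 2.5, 2.6, 2.7, 2.9, 3.0, 3.1, 3.1, 3.2, 3.4, 3.5, 3.6, 3.7, 3.8, 3.9, 4.0, 4.2, 4.4, 4.4, 4.5.
Count below 2.5: L = 1; count equal: E = 1; n = 20.
Percentile rank = 100·(1 + 0.5·1)/20 = 100·1.5/20 = 7.5.

7.5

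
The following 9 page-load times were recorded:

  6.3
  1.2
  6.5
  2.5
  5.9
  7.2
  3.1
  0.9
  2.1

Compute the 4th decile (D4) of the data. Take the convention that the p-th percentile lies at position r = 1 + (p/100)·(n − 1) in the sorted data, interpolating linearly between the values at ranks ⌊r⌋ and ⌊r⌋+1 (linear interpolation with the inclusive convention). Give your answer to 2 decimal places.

2.62

Sorted: 0.9, 1.2, 2.1, 2.5, 3.1, 5.9, 6.3, 6.5, 7.2.
n = 9.
r = 1 + (40/100)·(9 − 1) = 1 + 3.2 = 4.2.
Rank 4 is 2.5 and rank 5 is 3.1.
Interpolate: 2.5 + 0.2·(3.1 − 2.5) = 2.5 + 0.2·0.6 = 2.62.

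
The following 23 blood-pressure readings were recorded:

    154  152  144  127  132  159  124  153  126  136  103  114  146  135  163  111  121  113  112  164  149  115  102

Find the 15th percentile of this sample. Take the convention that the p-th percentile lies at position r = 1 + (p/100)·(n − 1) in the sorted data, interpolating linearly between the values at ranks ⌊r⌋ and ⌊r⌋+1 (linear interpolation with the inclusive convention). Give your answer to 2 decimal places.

112.30

Sorted: 102, 103, 111, 112, 113, 114, 115, 121, 124, 126, 127, 132, 135, 136, 144, 146, 149, 152, 153, 154, 159, 163, 164.
n = 23.
r = 1 + (15/100)·(23 − 1) = 1 + 3.3 = 4.3.
Rank 4 is 112 and rank 5 is 113.
Interpolate: 112 + 0.3·(113 − 112) = 112 + 0.3·1 = 112.3.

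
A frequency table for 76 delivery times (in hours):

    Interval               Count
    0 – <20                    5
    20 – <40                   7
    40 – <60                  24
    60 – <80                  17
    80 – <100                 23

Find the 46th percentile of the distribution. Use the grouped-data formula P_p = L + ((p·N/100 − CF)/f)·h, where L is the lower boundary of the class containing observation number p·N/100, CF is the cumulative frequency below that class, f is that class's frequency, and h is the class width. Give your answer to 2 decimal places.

59.13

N = 76; target position k = 46/100 · 76 = 34.96.
Cumulative frequencies: 5, 12, 36, 53, 76.
Observation 34.96 falls in the class 40 – <60.
L = 40, CF = 12, f = 24, h = 20.
P46 = 40 + ((34.96 − 12)/24)·20 = 40 + 19.1333 = 59.1333.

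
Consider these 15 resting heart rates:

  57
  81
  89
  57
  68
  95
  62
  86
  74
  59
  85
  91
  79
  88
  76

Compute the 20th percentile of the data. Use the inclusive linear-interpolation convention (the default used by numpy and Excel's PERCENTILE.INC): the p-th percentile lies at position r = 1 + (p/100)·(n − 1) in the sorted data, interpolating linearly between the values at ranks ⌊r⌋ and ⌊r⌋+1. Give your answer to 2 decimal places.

61.40

Sorted: 57, 57, 59, 62, 68, 74, 76, 79, 81, 85, 86, 88, 89, 91, 95.
n = 15.
r = 1 + (20/100)·(15 − 1) = 1 + 2.8 = 3.8.
Rank 3 is 59 and rank 4 is 62.
Interpolate: 59 + 0.8·(62 − 59) = 59 + 0.8·3 = 61.4.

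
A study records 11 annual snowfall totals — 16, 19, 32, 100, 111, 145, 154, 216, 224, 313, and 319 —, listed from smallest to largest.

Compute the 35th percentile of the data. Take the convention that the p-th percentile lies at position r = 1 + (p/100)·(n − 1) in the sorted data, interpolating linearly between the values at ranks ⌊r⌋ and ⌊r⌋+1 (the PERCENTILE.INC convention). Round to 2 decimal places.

n = 11.
r = 1 + (35/100)·(11 − 1) = 1 + 3.5 = 4.5.
Rank 4 is 100 and rank 5 is 111.
Interpolate: 100 + 0.5·(111 − 100) = 100 + 0.5·11 = 105.5.

105.50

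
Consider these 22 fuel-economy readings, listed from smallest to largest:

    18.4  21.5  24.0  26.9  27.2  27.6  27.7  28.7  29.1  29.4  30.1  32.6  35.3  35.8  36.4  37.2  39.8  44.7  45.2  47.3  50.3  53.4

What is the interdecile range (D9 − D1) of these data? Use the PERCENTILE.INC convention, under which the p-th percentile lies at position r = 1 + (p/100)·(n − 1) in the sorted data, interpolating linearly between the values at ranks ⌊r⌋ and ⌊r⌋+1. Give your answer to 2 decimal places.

22.80

n = 22.
P10: r = 3.1; ranks 3–4 are 24.0, 26.9; interpolating gives 24.29.
P90: r = 19.9; ranks 19–20 are 45.2, 47.3; interpolating gives 47.09.
Difference: 47.09 − 24.29 = 22.8.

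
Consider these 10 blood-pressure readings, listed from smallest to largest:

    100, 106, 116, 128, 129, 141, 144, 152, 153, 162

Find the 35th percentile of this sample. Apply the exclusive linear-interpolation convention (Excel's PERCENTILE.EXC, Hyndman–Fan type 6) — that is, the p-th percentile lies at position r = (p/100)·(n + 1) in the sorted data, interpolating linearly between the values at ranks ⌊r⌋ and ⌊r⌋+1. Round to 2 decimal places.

126.20

n = 10.
r = (35/100)·(10 + 1) = 3.85.
Rank 3 is 116 and rank 4 is 128.
Interpolate: 116 + 0.85·(128 − 116) = 116 + 0.85·12 = 126.2.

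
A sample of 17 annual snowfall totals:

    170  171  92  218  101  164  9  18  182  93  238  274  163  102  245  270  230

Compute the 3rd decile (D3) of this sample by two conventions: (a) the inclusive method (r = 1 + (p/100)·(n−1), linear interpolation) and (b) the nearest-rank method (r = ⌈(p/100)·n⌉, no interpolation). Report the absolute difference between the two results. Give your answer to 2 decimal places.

Sorted: 9, 18, 92, 93, 101, 102, 163, 164, 170, 171, 182, 218, 230, 238, 245, 270, 274.
n = 17.
(a) r = 5.8; between ranks 5 (101) and 6 (102): 101.8.
(b) the nearest-rank method: rank 6 → 102.
|101.8 − 102| = 0.2.

0.20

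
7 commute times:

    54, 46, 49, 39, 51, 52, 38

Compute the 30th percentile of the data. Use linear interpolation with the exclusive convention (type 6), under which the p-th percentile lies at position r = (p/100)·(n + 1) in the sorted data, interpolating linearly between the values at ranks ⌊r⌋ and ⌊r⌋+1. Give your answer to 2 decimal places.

Sorted: 38, 39, 46, 49, 51, 52, 54.
n = 7.
r = (30/100)·(7 + 1) = 2.4.
Rank 2 is 39 and rank 3 is 46.
Interpolate: 39 + 0.4·(46 − 39) = 39 + 0.4·7 = 41.8.

41.80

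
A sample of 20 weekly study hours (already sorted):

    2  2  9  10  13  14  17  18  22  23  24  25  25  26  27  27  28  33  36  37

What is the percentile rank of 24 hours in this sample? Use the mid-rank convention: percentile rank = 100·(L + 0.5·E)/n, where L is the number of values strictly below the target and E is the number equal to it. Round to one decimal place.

52.5

Count below 24: L = 10; count equal: E = 1; n = 20.
Percentile rank = 100·(10 + 0.5·1)/20 = 100·10.5/20 = 52.5.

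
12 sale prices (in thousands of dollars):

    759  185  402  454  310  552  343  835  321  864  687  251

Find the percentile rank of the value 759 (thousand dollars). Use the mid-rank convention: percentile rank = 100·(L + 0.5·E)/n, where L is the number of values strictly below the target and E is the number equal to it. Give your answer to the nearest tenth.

79.2

Sorted: 185, 251, 310, 321, 343, 402, 454, 552, 687, 759, 835, 864.
Count below 759: L = 9; count equal: E = 1; n = 12.
Percentile rank = 100·(9 + 0.5·1)/12 = 100·9.5/12 = 79.17.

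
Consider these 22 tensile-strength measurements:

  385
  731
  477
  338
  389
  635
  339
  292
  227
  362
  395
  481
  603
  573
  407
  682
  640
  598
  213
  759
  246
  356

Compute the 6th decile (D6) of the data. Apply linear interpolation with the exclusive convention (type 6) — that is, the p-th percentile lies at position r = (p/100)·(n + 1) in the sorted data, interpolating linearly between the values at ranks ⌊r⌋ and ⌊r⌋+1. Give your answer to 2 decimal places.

480.20

Sorted: 213, 227, 246, 292, 338, 339, 356, 362, 385, 389, 395, 407, 477, 481, 573, 598, 603, 635, 640, 682, 731, 759.
n = 22.
r = (60/100)·(22 + 1) = 13.8.
Rank 13 is 477 and rank 14 is 481.
Interpolate: 477 + 0.8·(481 − 477) = 477 + 0.8·4 = 480.2.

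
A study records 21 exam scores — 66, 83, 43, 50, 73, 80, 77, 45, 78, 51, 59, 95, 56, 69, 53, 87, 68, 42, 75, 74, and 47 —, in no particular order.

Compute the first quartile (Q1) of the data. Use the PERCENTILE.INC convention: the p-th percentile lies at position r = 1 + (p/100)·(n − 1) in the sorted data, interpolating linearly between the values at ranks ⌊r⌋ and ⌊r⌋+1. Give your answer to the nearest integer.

51

Sorted: 42, 43, 45, 47, 50, 51, 53, 56, 59, 66, 68, 69, 73, 74, 75, 77, 78, 80, 83, 87, 95.
n = 21.
r = 1 + (25/100)·(21 − 1) = 1 + 5 = 6.
r is an integer, so P25 is the value at rank 6: 51.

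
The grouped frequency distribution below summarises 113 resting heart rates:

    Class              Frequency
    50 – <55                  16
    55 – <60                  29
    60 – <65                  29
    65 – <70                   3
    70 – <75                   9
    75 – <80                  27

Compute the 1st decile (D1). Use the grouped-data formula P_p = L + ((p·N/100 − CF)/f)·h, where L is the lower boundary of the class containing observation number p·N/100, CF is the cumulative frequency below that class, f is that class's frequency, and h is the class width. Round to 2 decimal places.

N = 113; target position k = 10/100 · 113 = 11.3.
Cumulative frequencies: 16, 45, 74, 77, 86, 113.
Observation 11.3 falls in the class 50 – <55.
L = 50, CF = 0, f = 16, h = 5.
P10 = 50 + ((11.3 − 0)/16)·5 = 50 + 3.53125 = 53.5312.

53.53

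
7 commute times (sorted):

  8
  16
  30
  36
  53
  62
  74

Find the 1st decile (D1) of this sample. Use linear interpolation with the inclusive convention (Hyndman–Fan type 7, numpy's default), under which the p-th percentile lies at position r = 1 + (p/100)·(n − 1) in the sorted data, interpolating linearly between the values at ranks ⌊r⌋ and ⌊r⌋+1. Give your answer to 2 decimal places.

n = 7.
r = 1 + (10/100)·(7 − 1) = 1 + 0.6 = 1.6.
Rank 1 is 8 and rank 2 is 16.
Interpolate: 8 + 0.6·(16 − 8) = 8 + 0.6·8 = 12.8.

12.80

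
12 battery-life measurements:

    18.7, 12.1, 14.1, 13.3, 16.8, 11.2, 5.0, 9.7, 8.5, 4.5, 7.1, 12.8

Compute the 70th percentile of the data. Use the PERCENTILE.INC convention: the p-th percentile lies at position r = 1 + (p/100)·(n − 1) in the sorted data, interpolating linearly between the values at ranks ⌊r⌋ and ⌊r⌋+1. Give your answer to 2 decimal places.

Sorted: 4.5, 5.0, 7.1, 8.5, 9.7, 11.2, 12.1, 12.8, 13.3, 14.1, 16.8, 18.7.
n = 12.
r = 1 + (70/100)·(12 − 1) = 1 + 7.7 = 8.7.
Rank 8 is 12.8 and rank 9 is 13.3.
Interpolate: 12.8 + 0.7·(13.3 − 12.8) = 12.8 + 0.7·0.5 = 13.15.

13.15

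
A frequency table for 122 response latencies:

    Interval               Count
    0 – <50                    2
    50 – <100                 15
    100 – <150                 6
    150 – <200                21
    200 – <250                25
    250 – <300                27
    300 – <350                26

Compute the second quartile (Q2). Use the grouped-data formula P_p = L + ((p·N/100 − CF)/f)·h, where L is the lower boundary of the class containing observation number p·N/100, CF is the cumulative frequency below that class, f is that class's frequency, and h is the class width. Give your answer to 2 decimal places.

234.00

N = 122; target position k = 50/100 · 122 = 61.
Cumulative frequencies: 2, 17, 23, 44, 69, 96, 122.
Observation 61 falls in the class 200 – <250.
L = 200, CF = 44, f = 25, h = 50.
P50 = 200 + ((61 − 44)/25)·50 = 200 + 34 = 234.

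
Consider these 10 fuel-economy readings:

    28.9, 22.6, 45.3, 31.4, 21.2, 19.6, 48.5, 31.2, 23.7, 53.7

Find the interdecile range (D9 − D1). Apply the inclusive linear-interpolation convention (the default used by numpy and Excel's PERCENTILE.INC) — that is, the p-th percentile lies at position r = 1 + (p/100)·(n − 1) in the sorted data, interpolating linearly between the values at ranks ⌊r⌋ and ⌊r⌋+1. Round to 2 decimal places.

Sorted: 19.6, 21.2, 22.6, 23.7, 28.9, 31.2, 31.4, 45.3, 48.5, 53.7.
n = 10.
P10: r = 1.9; ranks 1–2 are 19.6, 21.2; interpolating gives 21.04.
P90: r = 9.1; ranks 9–10 are 48.5, 53.7; interpolating gives 49.02.
Difference: 49.02 − 21.04 = 27.98.

27.98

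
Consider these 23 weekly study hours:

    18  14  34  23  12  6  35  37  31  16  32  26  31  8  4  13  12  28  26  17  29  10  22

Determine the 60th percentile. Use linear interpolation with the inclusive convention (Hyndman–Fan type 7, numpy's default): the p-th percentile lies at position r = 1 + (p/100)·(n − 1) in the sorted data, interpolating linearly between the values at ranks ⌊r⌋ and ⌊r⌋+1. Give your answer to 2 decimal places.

Sorted: 4, 6, 8, 10, 12, 12, 13, 14, 16, 17, 18, 22, 23, 26, 26, 28, 29, 31, 31, 32, 34, 35, 37.
n = 23.
r = 1 + (60/100)·(23 − 1) = 1 + 13.2 = 14.2.
Rank 14 is 26 and rank 15 is 26.
Interpolate: 26 + 0.2·(26 − 26) = 26 + 0.2·0 = 26.

26.00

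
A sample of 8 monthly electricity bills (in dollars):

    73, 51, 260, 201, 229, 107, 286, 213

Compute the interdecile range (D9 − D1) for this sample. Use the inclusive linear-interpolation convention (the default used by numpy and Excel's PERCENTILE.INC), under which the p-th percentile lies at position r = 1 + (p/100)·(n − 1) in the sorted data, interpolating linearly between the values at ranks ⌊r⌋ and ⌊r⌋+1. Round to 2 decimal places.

201.40

Sorted: 51, 73, 107, 201, 213, 229, 260, 286.
n = 8.
P10: r = 1.7; ranks 1–2 are 51, 73; interpolating gives 66.4.
P90: r = 7.3; ranks 7–8 are 260, 286; interpolating gives 267.8.
Difference: 267.8 − 66.4 = 201.4.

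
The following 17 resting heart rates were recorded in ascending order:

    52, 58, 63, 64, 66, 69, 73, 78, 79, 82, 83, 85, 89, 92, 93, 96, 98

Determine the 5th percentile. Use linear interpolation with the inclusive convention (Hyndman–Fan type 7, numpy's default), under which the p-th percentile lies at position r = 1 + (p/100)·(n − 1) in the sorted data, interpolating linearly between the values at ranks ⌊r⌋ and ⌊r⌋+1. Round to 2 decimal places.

n = 17.
r = 1 + (5/100)·(17 − 1) = 1 + 0.8 = 1.8.
Rank 1 is 52 and rank 2 is 58.
Interpolate: 52 + 0.8·(58 − 52) = 52 + 0.8·6 = 56.8.

56.80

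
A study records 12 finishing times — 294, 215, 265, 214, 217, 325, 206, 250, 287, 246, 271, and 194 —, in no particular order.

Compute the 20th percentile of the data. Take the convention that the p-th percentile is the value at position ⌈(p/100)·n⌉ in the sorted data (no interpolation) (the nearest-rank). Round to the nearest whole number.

Sorted: 194, 206, 214, 215, 217, 246, 250, 265, 271, 287, 294, 325.
n = 12.
Position = ⌈20/100 · 12⌉ = ⌈2.4⌉ = 3.
The value at rank 3 is 214.

214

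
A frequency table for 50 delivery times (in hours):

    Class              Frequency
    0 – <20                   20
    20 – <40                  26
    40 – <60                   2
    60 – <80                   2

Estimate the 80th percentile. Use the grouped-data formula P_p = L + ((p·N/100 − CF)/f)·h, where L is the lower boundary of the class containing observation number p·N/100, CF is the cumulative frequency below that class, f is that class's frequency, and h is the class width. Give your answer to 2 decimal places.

35.38

N = 50; target position k = 80/100 · 50 = 40.
Cumulative frequencies: 20, 46, 48, 50.
Observation 40 falls in the class 20 – <40.
L = 20, CF = 20, f = 26, h = 20.
P80 = 20 + ((40 − 20)/26)·20 = 20 + 15.3846 = 35.3846.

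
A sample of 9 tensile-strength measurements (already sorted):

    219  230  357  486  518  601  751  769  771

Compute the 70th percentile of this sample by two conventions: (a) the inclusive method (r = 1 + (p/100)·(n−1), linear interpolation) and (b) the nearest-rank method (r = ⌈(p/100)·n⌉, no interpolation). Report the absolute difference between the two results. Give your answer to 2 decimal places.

60.00

n = 9.
(a) r = 6.6; between ranks 6 (601) and 7 (751): 691.
(b) the nearest-rank method: rank 7 → 751.
|691 − 751| = 60.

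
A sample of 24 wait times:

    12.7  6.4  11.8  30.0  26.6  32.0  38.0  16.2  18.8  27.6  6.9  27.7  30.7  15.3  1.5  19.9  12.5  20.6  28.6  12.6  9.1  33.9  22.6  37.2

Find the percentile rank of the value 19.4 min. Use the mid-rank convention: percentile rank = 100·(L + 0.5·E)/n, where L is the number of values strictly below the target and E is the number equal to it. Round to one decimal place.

45.8

Sorted: 1.5, 6.4, 6.9, 9.1, 11.8, 12.5, 12.6, 12.7, 15.3, 16.2, 18.8, 19.9, 20.6, 22.6, 26.6, 27.6, 27.7, 28.6, 30.0, 30.7, 32.0, 33.9, 37.2, 38.0.
Count below 19.4: L = 11; count equal: E = 0; n = 24.
Percentile rank = 100·(11 + 0.5·0)/24 = 100·11/24 = 45.83.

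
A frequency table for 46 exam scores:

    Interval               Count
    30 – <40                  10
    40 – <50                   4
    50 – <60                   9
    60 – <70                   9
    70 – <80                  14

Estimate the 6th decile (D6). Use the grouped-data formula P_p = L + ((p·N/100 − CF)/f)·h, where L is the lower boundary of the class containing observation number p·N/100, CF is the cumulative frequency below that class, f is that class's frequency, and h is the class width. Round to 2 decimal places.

65.11

N = 46; target position k = 60/100 · 46 = 27.6.
Cumulative frequencies: 10, 14, 23, 32, 46.
Observation 27.6 falls in the class 60 – <70.
L = 60, CF = 23, f = 9, h = 10.
P60 = 60 + ((27.6 − 23)/9)·10 = 60 + 5.11111 = 65.1111.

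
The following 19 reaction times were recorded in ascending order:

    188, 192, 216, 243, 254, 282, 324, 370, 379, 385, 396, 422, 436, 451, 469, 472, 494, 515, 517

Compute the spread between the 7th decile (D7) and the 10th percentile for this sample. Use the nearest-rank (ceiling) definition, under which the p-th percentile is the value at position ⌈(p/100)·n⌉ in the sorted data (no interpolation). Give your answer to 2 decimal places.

n = 19.
P10: rank ⌈10/100·19⌉ = 2 → 192.
P70: rank ⌈70/100·19⌉ = 14 → 451.
Difference: 451 − 192 = 259.

259.00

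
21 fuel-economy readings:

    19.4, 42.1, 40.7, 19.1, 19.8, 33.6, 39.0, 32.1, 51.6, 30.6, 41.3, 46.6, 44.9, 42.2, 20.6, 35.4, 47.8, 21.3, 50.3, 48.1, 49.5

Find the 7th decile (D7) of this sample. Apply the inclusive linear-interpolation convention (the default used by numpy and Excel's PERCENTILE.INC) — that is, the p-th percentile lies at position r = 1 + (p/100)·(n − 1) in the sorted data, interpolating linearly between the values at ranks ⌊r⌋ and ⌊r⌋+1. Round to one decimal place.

44.9

Sorted: 19.1, 19.4, 19.8, 20.6, 21.3, 30.6, 32.1, 33.6, 35.4, 39.0, 40.7, 41.3, 42.1, 42.2, 44.9, 46.6, 47.8, 48.1, 49.5, 50.3, 51.6.
n = 21.
r = 1 + (70/100)·(21 − 1) = 1 + 14 = 15.
r is an integer, so P70 is the value at rank 15: 44.9.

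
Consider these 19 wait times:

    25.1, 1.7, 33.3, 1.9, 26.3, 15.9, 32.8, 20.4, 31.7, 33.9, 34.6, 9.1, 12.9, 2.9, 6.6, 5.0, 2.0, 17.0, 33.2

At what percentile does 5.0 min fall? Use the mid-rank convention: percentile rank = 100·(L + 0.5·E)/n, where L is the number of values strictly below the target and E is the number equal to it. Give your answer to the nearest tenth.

23.7

Sorted: 1.7, 1.9, 2.0, 2.9, 5.0, 6.6, 9.1, 12.9, 15.9, 17.0, 20.4, 25.1, 26.3, 31.7, 32.8, 33.2, 33.3, 33.9, 34.6.
Count below 5.0: L = 4; count equal: E = 1; n = 19.
Percentile rank = 100·(4 + 0.5·1)/19 = 100·4.5/19 = 23.68.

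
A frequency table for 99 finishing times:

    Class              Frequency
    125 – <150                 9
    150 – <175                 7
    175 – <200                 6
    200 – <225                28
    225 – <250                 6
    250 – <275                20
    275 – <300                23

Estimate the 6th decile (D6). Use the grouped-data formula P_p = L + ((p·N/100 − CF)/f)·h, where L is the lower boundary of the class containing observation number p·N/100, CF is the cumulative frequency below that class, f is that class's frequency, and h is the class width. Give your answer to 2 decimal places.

254.25

N = 99; target position k = 60/100 · 99 = 59.4.
Cumulative frequencies: 9, 16, 22, 50, 56, 76, 99.
Observation 59.4 falls in the class 250 – <275.
L = 250, CF = 56, f = 20, h = 25.
P60 = 250 + ((59.4 − 56)/20)·25 = 250 + 4.25 = 254.25.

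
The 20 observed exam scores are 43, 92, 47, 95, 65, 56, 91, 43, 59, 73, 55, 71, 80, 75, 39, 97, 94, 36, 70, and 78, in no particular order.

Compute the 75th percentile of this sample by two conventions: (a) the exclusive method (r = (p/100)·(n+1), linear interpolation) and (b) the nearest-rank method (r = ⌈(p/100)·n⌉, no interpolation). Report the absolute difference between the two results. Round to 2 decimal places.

8.25

Sorted: 36, 39, 43, 43, 47, 55, 56, 59, 65, 70, 71, 73, 75, 78, 80, 91, 92, 94, 95, 97.
n = 20.
(a) r = 15.75; between ranks 15 (80) and 16 (91): 88.25.
(b) the nearest-rank method: rank 15 → 80.
|88.25 − 80| = 8.25.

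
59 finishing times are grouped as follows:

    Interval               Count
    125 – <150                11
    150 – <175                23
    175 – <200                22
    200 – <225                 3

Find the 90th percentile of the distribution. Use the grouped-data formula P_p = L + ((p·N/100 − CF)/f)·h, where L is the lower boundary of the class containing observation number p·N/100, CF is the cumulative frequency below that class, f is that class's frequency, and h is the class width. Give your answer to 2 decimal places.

N = 59; target position k = 90/100 · 59 = 53.1.
Cumulative frequencies: 11, 34, 56, 59.
Observation 53.1 falls in the class 175 – <200.
L = 175, CF = 34, f = 22, h = 25.
P90 = 175 + ((53.1 − 34)/22)·25 = 175 + 21.7045 = 196.705.

196.70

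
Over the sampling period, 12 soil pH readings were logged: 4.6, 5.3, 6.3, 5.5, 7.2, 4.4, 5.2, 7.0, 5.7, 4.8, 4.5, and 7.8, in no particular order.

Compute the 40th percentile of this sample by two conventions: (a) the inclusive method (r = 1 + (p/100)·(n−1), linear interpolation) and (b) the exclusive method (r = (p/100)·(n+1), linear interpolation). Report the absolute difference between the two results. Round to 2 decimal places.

Sorted: 4.4, 4.5, 4.6, 4.8, 5.2, 5.3, 5.5, 5.7, 6.3, 7.0, 7.2, 7.8.
n = 12.
(a) r = 5.4; between ranks 5 (5.2) and 6 (5.3): 5.24.
(b) r = 5.2; between ranks 5 (5.2) and 6 (5.3): 5.22.
|5.24 − 5.22| = 0.02.

0.02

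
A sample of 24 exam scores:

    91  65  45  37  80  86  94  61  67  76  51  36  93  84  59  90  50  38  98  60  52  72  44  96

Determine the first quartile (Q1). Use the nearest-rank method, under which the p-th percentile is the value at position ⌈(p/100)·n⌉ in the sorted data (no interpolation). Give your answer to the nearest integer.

Sorted: 36, 37, 38, 44, 45, 50, 51, 52, 59, 60, 61, 65, 67, 72, 76, 80, 84, 86, 90, 91, 93, 94, 96, 98.
n = 24.
Position = ⌈25/100 · 24⌉ = ⌈6⌉ = 6.
The value at rank 6 is 50.

50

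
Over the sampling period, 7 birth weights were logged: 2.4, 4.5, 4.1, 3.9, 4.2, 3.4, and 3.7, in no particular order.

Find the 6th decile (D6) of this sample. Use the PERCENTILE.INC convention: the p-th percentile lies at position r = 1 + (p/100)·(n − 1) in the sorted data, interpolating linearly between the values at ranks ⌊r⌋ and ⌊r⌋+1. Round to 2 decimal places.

Sorted: 2.4, 3.4, 3.7, 3.9, 4.1, 4.2, 4.5.
n = 7.
r = 1 + (60/100)·(7 − 1) = 1 + 3.6 = 4.6.
Rank 4 is 3.9 and rank 5 is 4.1.
Interpolate: 3.9 + 0.6·(4.1 − 3.9) = 3.9 + 0.6·0.2 = 4.02.

4.02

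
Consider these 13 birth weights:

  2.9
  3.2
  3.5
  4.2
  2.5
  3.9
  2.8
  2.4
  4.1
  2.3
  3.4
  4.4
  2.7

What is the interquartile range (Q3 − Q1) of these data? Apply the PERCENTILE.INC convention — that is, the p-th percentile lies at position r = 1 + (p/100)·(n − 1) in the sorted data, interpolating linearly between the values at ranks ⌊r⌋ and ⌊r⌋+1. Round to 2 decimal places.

1.20

Sorted: 2.3, 2.4, 2.5, 2.7, 2.8, 2.9, 3.2, 3.4, 3.5, 3.9, 4.1, 4.2, 4.4.
n = 13.
P25: r = 4 (integer) → 2.7.
P75: r = 10 (integer) → 3.9.
Difference: 3.9 − 2.7 = 1.2.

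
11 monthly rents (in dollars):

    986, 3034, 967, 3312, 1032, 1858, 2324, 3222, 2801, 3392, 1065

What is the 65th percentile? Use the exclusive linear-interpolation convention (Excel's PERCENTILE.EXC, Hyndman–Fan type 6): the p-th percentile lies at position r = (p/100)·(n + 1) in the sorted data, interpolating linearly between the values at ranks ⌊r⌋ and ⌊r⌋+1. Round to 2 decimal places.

2987.40

Sorted: 967, 986, 1032, 1065, 1858, 2324, 2801, 3034, 3222, 3312, 3392.
n = 11.
r = (65/100)·(11 + 1) = 7.8.
Rank 7 is 2801 and rank 8 is 3034.
Interpolate: 2801 + 0.8·(3034 − 2801) = 2801 + 0.8·233 = 2987.4.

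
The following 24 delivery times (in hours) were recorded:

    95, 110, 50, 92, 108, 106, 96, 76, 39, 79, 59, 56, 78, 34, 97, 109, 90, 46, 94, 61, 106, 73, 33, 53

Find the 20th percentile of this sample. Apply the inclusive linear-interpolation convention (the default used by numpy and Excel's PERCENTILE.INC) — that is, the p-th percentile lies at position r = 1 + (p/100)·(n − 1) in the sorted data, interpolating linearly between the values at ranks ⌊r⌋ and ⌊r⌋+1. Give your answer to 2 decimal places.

Sorted: 33, 34, 39, 46, 50, 53, 56, 59, 61, 73, 76, 78, 79, 90, 92, 94, 95, 96, 97, 106, 106, 108, 109, 110.
n = 24.
r = 1 + (20/100)·(24 − 1) = 1 + 4.6 = 5.6.
Rank 5 is 50 and rank 6 is 53.
Interpolate: 50 + 0.6·(53 − 50) = 50 + 0.6·3 = 51.8.

51.80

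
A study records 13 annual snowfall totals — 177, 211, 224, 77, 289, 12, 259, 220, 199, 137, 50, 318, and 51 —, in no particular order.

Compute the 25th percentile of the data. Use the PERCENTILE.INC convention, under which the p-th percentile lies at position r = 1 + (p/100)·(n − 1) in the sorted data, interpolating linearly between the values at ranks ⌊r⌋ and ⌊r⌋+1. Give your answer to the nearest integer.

Sorted: 12, 50, 51, 77, 137, 177, 199, 211, 220, 224, 259, 289, 318.
n = 13.
r = 1 + (25/100)·(13 − 1) = 1 + 3 = 4.
r is an integer, so P25 is the value at rank 4: 77.

77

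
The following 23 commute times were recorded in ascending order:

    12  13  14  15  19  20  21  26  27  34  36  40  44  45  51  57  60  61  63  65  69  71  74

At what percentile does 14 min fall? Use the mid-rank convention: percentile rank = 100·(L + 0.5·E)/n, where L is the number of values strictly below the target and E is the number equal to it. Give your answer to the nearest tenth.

10.9

Count below 14: L = 2; count equal: E = 1; n = 23.
Percentile rank = 100·(2 + 0.5·1)/23 = 100·2.5/23 = 10.87.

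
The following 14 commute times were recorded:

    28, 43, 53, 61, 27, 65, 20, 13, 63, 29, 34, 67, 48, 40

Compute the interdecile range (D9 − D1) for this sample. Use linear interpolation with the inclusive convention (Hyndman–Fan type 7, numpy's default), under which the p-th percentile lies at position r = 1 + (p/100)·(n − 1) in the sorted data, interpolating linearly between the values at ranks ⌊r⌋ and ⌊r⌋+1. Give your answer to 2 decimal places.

Sorted: 13, 20, 27, 28, 29, 34, 40, 43, 48, 53, 61, 63, 65, 67.
n = 14.
P10: r = 2.3; ranks 2–3 are 20, 27; interpolating gives 22.1.
P90: r = 12.7; ranks 12–13 are 63, 65; interpolating gives 64.4.
Difference: 64.4 − 22.1 = 42.3.

42.30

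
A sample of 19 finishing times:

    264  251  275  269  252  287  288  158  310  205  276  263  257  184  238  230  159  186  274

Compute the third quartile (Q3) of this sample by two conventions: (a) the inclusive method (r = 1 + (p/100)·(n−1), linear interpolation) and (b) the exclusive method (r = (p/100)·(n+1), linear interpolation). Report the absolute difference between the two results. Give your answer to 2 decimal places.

Sorted: 158, 159, 184, 186, 205, 230, 238, 251, 252, 257, 263, 264, 269, 274, 275, 276, 287, 288, 310.
n = 19.
(a) r = 14.5; between ranks 14 (274) and 15 (275): 274.5.
(b) r = 15 → value at rank 15 = 275.
|274.5 − 275| = 0.5.

0.50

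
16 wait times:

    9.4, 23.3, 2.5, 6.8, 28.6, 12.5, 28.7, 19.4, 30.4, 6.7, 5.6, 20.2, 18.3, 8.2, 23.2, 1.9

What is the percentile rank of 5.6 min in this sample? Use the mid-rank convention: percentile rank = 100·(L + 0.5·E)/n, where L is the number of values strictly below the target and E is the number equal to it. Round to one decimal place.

Sorted: 1.9, 2.5, 5.6, 6.7, 6.8, 8.2, 9.4, 12.5, 18.3, 19.4, 20.2, 23.2, 23.3, 28.6, 28.7, 30.4.
Count below 5.6: L = 2; count equal: E = 1; n = 16.
Percentile rank = 100·(2 + 0.5·1)/16 = 100·2.5/16 = 15.62.

15.6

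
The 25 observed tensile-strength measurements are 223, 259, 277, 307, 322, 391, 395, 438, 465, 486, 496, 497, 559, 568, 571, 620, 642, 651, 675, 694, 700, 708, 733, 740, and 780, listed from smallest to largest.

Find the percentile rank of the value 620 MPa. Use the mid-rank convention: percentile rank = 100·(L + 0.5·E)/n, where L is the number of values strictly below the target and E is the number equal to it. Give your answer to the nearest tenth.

62.0

Count below 620: L = 15; count equal: E = 1; n = 25.
Percentile rank = 100·(15 + 0.5·1)/25 = 100·15.5/25 = 62.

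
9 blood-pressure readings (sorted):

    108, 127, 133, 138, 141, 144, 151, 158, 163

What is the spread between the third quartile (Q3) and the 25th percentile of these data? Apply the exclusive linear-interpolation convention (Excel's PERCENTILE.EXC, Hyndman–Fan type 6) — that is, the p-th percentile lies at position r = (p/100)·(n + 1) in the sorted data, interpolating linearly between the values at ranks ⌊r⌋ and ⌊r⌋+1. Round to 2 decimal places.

n = 9.
P25: r = 2.5; ranks 2–3 are 127, 133; interpolating gives 130.
P75: r = 7.5; ranks 7–8 are 151, 158; interpolating gives 154.5.
Difference: 154.5 − 130 = 24.5.

24.50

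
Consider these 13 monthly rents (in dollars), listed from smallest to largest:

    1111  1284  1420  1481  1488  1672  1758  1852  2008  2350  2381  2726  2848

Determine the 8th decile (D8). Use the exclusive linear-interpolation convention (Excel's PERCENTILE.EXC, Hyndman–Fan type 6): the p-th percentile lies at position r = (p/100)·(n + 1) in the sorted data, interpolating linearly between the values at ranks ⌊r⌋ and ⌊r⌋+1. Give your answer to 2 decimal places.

2450.00

n = 13.
r = (80/100)·(13 + 1) = 11.2.
Rank 11 is 2381 and rank 12 is 2726.
Interpolate: 2381 + 0.2·(2726 − 2381) = 2381 + 0.2·345 = 2450.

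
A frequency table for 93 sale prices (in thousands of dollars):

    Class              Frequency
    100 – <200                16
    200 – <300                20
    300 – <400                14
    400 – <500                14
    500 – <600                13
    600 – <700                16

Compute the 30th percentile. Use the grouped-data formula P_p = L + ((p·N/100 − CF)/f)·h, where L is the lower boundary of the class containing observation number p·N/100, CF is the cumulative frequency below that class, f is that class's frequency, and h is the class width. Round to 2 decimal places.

259.50

N = 93; target position k = 30/100 · 93 = 27.9.
Cumulative frequencies: 16, 36, 50, 64, 77, 93.
Observation 27.9 falls in the class 200 – <300.
L = 200, CF = 16, f = 20, h = 100.
P30 = 200 + ((27.9 − 16)/20)·100 = 200 + 59.5 = 259.5.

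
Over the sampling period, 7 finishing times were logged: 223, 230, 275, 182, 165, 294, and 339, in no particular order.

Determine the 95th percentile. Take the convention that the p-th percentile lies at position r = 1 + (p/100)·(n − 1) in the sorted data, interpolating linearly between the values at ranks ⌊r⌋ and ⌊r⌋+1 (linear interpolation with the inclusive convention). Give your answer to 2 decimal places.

Sorted: 165, 182, 223, 230, 275, 294, 339.
n = 7.
r = 1 + (95/100)·(7 − 1) = 1 + 5.7 = 6.7.
Rank 6 is 294 and rank 7 is 339.
Interpolate: 294 + 0.7·(339 − 294) = 294 + 0.7·45 = 325.5.

325.50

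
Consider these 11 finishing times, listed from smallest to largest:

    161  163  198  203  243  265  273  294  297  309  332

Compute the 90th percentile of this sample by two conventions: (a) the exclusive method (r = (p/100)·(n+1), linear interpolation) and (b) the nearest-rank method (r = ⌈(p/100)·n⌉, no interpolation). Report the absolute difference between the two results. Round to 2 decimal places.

n = 11.
(a) r = 10.8; between ranks 10 (309) and 11 (332): 327.4.
(b) the nearest-rank method: rank 10 → 309.
|327.4 − 309| = 18.4.

18.40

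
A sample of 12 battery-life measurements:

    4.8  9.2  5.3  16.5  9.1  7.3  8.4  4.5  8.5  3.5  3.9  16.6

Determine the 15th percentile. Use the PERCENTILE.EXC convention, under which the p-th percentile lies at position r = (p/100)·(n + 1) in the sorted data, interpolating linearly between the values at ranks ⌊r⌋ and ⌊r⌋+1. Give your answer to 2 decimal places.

Sorted: 3.5, 3.9, 4.5, 4.8, 5.3, 7.3, 8.4, 8.5, 9.1, 9.2, 16.5, 16.6.
n = 12.
r = (15/100)·(12 + 1) = 1.95.
Rank 1 is 3.5 and rank 2 is 3.9.
Interpolate: 3.5 + 0.95·(3.9 − 3.5) = 3.5 + 0.95·0.4 = 3.88.

3.88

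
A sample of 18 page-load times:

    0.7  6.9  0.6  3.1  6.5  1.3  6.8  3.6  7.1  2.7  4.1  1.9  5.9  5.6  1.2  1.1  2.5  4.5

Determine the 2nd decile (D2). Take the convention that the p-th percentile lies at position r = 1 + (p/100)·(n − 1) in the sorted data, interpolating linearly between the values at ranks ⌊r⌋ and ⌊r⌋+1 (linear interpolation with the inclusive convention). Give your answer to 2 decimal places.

Sorted: 0.6, 0.7, 1.1, 1.2, 1.3, 1.9, 2.5, 2.7, 3.1, 3.6, 4.1, 4.5, 5.6, 5.9, 6.5, 6.8, 6.9, 7.1.
n = 18.
r = 1 + (20/100)·(18 − 1) = 1 + 3.4 = 4.4.
Rank 4 is 1.2 and rank 5 is 1.3.
Interpolate: 1.2 + 0.4·(1.3 − 1.2) = 1.2 + 0.4·0.1 = 1.24.

1.24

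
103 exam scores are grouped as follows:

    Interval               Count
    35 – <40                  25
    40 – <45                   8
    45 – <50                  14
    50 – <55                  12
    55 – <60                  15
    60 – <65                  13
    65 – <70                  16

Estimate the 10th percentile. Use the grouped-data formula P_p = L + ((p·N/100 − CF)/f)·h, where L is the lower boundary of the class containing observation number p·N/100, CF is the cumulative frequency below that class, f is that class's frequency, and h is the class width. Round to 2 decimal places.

N = 103; target position k = 10/100 · 103 = 10.3.
Cumulative frequencies: 25, 33, 47, 59, 74, 87, 103.
Observation 10.3 falls in the class 35 – <40.
L = 35, CF = 0, f = 25, h = 5.
P10 = 35 + ((10.3 − 0)/25)·5 = 35 + 2.06 = 37.06.

37.06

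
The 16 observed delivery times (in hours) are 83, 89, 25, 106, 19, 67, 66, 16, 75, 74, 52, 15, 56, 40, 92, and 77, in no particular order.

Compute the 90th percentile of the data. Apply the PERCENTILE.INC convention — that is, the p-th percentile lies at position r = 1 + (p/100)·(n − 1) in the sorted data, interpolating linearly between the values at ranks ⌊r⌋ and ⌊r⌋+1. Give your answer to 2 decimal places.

Sorted: 15, 16, 19, 25, 40, 52, 56, 66, 67, 74, 75, 77, 83, 89, 92, 106.
n = 16.
r = 1 + (90/100)·(16 − 1) = 1 + 13.5 = 14.5.
Rank 14 is 89 and rank 15 is 92.
Interpolate: 89 + 0.5·(92 − 89) = 89 + 0.5·3 = 90.5.

90.50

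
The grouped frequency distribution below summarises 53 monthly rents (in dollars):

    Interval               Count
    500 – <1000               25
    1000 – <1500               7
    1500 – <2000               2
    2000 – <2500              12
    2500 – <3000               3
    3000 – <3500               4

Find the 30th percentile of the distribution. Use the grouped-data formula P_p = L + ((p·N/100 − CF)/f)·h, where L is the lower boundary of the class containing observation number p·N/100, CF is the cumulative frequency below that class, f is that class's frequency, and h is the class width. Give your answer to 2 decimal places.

818.00

N = 53; target position k = 30/100 · 53 = 15.9.
Cumulative frequencies: 25, 32, 34, 46, 49, 53.
Observation 15.9 falls in the class 500 – <1000.
L = 500, CF = 0, f = 25, h = 500.
P30 = 500 + ((15.9 − 0)/25)·500 = 500 + 318 = 818.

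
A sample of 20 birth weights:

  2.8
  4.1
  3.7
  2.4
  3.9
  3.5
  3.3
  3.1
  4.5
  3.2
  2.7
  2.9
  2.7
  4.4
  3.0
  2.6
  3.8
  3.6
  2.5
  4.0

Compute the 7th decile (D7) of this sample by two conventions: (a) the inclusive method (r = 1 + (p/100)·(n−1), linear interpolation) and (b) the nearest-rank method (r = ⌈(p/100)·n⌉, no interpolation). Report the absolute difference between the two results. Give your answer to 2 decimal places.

0.03

Sorted: 2.4, 2.5, 2.6, 2.7, 2.7, 2.8, 2.9, 3.0, 3.1, 3.2, 3.3, 3.5, 3.6, 3.7, 3.8, 3.9, 4.0, 4.1, 4.4, 4.5.
n = 20.
(a) r = 14.3; between ranks 14 (3.7) and 15 (3.8): 3.73.
(b) the nearest-rank method: rank 14 → 3.7.
|3.73 − 3.7| = 0.03.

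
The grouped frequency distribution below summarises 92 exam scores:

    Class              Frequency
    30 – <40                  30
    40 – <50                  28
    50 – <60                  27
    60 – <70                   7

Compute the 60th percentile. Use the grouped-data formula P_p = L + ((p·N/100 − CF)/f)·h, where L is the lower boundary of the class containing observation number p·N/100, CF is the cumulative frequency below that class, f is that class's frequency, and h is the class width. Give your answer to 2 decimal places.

49.00

N = 92; target position k = 60/100 · 92 = 55.2.
Cumulative frequencies: 30, 58, 85, 92.
Observation 55.2 falls in the class 40 – <50.
L = 40, CF = 30, f = 28, h = 10.
P60 = 40 + ((55.2 − 30)/28)·10 = 40 + 9 = 49.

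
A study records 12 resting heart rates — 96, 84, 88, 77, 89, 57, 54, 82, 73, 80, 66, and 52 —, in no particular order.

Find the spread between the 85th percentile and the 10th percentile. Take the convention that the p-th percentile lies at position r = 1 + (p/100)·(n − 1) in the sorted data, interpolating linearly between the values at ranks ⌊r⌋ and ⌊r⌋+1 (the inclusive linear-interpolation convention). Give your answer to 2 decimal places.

Sorted: 52, 54, 57, 66, 73, 77, 80, 82, 84, 88, 89, 96.
n = 12.
P10: r = 2.1; ranks 2–3 are 54, 57; interpolating gives 54.3.
P85: r = 10.35; ranks 10–11 are 88, 89; interpolating gives 88.35.
Difference: 88.35 − 54.3 = 34.05.

34.05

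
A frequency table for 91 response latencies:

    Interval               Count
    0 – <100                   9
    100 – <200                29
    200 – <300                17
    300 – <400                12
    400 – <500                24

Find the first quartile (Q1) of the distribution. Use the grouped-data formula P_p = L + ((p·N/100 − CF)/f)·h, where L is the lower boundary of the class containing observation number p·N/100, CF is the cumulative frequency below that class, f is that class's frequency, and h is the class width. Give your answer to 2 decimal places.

147.41

N = 91; target position k = 25/100 · 91 = 22.75.
Cumulative frequencies: 9, 38, 55, 67, 91.
Observation 22.75 falls in the class 100 – <200.
L = 100, CF = 9, f = 29, h = 100.
P25 = 100 + ((22.75 − 9)/29)·100 = 100 + 47.4138 = 147.414.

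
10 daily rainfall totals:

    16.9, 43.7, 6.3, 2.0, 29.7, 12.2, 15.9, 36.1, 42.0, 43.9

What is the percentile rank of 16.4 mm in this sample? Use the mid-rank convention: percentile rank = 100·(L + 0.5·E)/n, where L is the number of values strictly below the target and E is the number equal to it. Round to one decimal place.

40.0

Sorted: 2.0, 6.3, 12.2, 15.9, 16.9, 29.7, 36.1, 42.0, 43.7, 43.9.
Count below 16.4: L = 4; count equal: E = 0; n = 10.
Percentile rank = 100·(4 + 0.5·0)/10 = 100·4/10 = 40.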